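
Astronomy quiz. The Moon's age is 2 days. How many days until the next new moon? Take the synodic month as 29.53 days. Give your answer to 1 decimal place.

The next new moon completes the synodic month: 29.53 − 2 = 27.530 days.

27.5 days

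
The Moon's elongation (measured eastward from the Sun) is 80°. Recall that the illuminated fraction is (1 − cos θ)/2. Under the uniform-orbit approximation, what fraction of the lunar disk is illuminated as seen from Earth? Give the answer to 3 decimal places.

0.413

cos 80° = 0.174, so f = (1 − 0.174)/2 = 0.413.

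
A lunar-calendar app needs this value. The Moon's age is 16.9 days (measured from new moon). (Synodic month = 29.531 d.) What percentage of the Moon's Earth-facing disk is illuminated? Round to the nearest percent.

95%

The Moon has covered 16.9/29.531 of its cycle, so θ ≈ 360° × 16.9/29.531 = 206.0°.
Illuminated fraction = (1 − cos 206.0°)/2 = (1 − (-0.899))/2 ≈ 0.949, so 95%.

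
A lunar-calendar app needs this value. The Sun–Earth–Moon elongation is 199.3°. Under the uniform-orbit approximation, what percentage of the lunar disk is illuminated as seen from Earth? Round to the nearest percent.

Half-versine of 199.3°: (1 − (-0.944))/2 = 0.972, i.e. 97%.

97%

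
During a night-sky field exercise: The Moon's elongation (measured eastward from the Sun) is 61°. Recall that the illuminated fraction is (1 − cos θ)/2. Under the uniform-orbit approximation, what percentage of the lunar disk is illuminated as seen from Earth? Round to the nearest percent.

26%

Half-versine of 61°: (1 − 0.485)/2 = 0.258, i.e. 26%.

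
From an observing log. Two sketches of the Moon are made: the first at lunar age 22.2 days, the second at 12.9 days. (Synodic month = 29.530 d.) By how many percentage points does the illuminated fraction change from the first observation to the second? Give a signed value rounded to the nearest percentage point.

θ₁ = 360° × 22.2/29.530 = 270.6°, f₁ = (1 − cos θ₁)/2 = 0.494.
θ₂ = 360° × 12.9/29.530 = 157.3°, f₂ = (1 − cos θ₂)/2 = 0.961.
Change = f₂ − f₁ = +0.467 → +47 percentage points.

+47 percentage points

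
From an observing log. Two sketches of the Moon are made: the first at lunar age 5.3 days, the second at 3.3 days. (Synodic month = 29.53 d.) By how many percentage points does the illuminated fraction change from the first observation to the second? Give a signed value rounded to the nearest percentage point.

-17 pp

First observation: θ = 360°·5.3/29.53 = 64.6°, so f = 0.286.
Second observation: θ = 40.2°, f = 0.118.
Δf = 0.118 − 0.286 = -0.167, i.e. -17 pp.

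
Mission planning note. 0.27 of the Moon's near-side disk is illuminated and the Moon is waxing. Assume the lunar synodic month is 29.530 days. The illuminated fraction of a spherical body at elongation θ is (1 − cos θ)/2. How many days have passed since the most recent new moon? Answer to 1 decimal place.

cos θ = 1 − 2f = 0.460, giving a principal value of 62.6°.
The Moon is waxing (0°–180°), so θ = 62.6° directly.
Age = 29.530 × 62.6°/360° ≈ 5.14 days.

5.1 days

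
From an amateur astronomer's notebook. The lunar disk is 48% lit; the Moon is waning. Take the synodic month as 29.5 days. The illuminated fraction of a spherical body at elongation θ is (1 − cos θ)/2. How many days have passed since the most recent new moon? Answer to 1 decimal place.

22.3 days

Invert f = (1 − cos θ)/2 to get cos θ = 1 − 2(0.48) = 0.040, hence θ₀ = arccos 0.040 = 87.7°.
Waning ⇒ past full, so θ = 360° − 87.7° = 272.3°.
That fraction of the synodic month is 272.3/360 × 29.5 d ≈ 22.31 d.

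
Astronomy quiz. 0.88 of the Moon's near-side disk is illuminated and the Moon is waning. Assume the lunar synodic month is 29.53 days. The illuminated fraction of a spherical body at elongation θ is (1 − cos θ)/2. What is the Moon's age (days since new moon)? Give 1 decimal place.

From f = (1 − cos θ)/2: cos θ = 1 − 2×0.88 = -0.760; arccos → 139.5°.
A waning Moon lies in 180°–360°, so θ = 360° − 139.5° = 220.5°.
Age = 29.53 × 220.5°/360° ≈ 18.09 days.

18.1 days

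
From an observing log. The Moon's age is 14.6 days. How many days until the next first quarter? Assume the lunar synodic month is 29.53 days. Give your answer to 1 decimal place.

22.3 days

First quarter occurs at elongation 90°, i.e. at age 29.53 × 90/360 = 7.383 d.
Already past this cycle's first quarter; the next is at 7.383 + 29.53 = 36.913 d, so 36.913 − 14.6 = 22.313 days.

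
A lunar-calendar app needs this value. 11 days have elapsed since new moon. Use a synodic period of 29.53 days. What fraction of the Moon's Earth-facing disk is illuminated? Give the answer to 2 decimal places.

Phase angle: θ = 360°·(11 d)/(29.53 d) = 134.1°.
With cos θ = (-0.696), the lit fraction is (1 − (-0.696))/2 ≈ 0.848.

0.85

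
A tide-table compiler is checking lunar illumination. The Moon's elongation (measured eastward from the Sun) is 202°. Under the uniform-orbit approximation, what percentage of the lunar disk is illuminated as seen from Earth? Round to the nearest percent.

cos 202° = (-0.927), so f = (1 − (-0.927))/2 = 0.964, i.e. 96%.

96%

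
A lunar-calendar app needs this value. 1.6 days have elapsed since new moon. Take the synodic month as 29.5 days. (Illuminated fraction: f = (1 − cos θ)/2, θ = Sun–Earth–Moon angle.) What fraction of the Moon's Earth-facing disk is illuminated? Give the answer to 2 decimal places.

The Moon has covered 1.6/29.5 of its cycle, so θ ≈ 360° × 1.6/29.5 = 19.5°.
cos 19.5° = 0.942, so f = (1 − 0.942)/2 = 0.029.

0.03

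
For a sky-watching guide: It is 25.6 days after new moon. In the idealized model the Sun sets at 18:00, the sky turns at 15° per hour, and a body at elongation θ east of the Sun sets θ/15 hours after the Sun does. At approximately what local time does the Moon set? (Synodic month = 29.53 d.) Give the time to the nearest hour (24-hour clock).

Phase angle: θ = 360°·(25.6 d)/(29.53 d) = 312.1°.
At 15° of sky rotation per hour, 312.1° corresponds to a 20.81 h lag.
18:00 + 20.81 h ≈ 14:48 → 15:00 to the nearest hour.

15:00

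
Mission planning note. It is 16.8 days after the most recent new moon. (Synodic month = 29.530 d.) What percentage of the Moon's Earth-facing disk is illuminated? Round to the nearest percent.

95%

The Moon has covered 16.8/29.530 of its cycle, so θ ≈ 360° × 16.8/29.530 = 204.8°.
cos 204.8° = (-0.908), so f = (1 − (-0.908))/2 = 0.954, so 95%.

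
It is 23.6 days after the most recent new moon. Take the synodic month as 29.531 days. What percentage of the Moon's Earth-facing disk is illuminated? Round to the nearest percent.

35%

Elongation θ = 360° × 23.6/29.531 ≈ 287.7°.
With cos θ = 0.304, the lit fraction is (1 − 0.304)/2 ≈ 0.348, so 35%.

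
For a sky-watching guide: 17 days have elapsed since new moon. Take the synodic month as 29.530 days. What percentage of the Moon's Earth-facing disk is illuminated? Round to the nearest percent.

Elongation θ = 360° × 17/29.530 ≈ 207.2°.
With cos θ = (-0.889), the lit fraction is (1 − (-0.889))/2 ≈ 0.945, so 94%.

94%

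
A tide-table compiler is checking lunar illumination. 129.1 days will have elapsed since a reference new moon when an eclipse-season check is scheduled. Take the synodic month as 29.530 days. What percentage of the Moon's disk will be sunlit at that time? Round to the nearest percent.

85%

Reduce mod P: 129.1 − 4×29.530 = 10.98 d into the current lunation.
Elongation θ = 360° × 10.98/29.530 ≈ 133.9°.
Illuminated fraction = (1 − cos 133.9°)/2 = (1 − (-0.693))/2 ≈ 0.846, so 85%.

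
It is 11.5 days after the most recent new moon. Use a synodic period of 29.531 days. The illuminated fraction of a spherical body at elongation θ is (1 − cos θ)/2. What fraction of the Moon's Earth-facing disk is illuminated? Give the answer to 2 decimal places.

The Moon has covered 11.5/29.531 of its cycle, so θ ≈ 360° × 11.5/29.531 = 140.2°.
Illuminated fraction = (1 − cos 140.2°)/2 = (1 − (-0.768))/2 ≈ 0.884.

0.88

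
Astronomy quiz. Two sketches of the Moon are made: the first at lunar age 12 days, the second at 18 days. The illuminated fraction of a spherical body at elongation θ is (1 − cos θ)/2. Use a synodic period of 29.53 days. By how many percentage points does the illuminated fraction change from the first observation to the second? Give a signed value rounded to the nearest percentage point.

-3 pp

First observation: θ = 360°·12/29.53 = 146.3°, so f = 0.916.
Second observation: θ = 219.4°, f = 0.886.
Δf = 0.886 − 0.916 = -0.030, i.e. -3 pp.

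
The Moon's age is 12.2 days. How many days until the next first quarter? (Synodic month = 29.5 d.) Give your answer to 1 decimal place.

24.7 days

First quarter occurs at elongation 90°, i.e. at age 29.5 × 90/360 = 7.375 d.
This lunation's first quarter (7.375 d) has passed, so add one period: 36.875 − 12.2 = 24.675 days.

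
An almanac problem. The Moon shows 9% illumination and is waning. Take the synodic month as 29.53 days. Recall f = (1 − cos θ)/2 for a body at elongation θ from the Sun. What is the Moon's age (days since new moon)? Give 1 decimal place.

26.7 days

Invert f = (1 − cos θ)/2 to get cos θ = 1 − 2(0.09) = 0.820, hence θ₀ = arccos 0.820 = 34.9°.
Since the Moon is past full (waning), take the reflex angle: θ = 360° − 34.9° = 325.1°.
That fraction of the synodic month is 325.1/360 × 29.53 d ≈ 26.67 d.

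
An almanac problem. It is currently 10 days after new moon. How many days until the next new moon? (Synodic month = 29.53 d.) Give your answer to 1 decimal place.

19.5 days

One full lunation from the last new moon is 29.53 d; remaining = 29.53 − 10 = 19.530 d.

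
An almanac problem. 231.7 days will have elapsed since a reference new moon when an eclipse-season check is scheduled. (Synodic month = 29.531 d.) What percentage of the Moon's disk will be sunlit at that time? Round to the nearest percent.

22%

Reduce mod P: 231.7 − 7×29.531 = 24.98 d into the current lunation.
Phase angle: θ = 360°·(24.98 d)/(29.531 d) = 304.6°.
Illuminated fraction = (1 − cos 304.6°)/2 = (1 − 0.567)/2 ≈ 0.216, so 22%.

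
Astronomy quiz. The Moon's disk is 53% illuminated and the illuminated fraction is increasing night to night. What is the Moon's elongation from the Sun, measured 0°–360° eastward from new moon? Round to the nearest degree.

93°

Invert f = (1 − cos θ)/2 to get cos θ = 1 − 2(0.53) = -0.060, hence θ₀ = arccos -0.060 = 93.4°.
The Moon is waxing (0°–180°), so θ = 93.4° directly.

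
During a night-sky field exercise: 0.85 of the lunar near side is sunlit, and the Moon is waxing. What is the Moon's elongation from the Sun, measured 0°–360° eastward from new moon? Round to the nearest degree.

Invert f = (1 − cos θ)/2 to get cos θ = 1 − 2(0.85) = -0.700, hence θ₀ = arccos -0.700 = 134.4°.
The Moon is waxing (0°–180°), so θ = 134.4° directly.

134°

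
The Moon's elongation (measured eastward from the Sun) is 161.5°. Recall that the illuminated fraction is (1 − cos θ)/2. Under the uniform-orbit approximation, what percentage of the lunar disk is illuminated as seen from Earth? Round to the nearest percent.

97%

Half-versine of 161.5°: (1 − (-0.948))/2 = 0.974, i.e. 97%.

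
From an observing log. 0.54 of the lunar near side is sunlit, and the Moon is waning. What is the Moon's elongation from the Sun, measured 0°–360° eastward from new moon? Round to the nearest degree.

265°

From f = (1 − cos θ)/2: cos θ = 1 − 2×0.54 = -0.080; arccos → 94.6°.
Waning ⇒ past full, so θ = 360° − 94.6° = 265.4°.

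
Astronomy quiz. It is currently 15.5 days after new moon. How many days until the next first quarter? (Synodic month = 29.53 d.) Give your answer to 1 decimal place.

21.4 days

First quarter occurs at elongation 90°, i.e. at age 29.53 × 90/360 = 7.383 d.
Already past this cycle's first quarter; the next is at 7.383 + 29.53 = 36.913 d, so 36.913 − 15.5 = 21.413 days.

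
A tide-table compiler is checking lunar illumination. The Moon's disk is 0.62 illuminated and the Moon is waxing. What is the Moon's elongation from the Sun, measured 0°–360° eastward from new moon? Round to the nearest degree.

cos θ = 1 − 2f = -0.240, giving a principal value of 103.9°.
The Moon is waxing (0°–180°), so θ = 103.9° directly.

104°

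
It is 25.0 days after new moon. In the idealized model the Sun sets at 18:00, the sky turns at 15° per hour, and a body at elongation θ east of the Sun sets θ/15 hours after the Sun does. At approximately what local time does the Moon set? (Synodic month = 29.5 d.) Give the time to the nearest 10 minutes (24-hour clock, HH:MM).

14:20

Phase angle: θ = 360°·(25.0 d)/(29.5 d) = 305.1°.
Delay after the Sun = 305.1° / (15°/h) ≈ 20.34 h.
18:00 + 20.339 h ≈ 14:20 → 14:20 to the nearest ten minutes.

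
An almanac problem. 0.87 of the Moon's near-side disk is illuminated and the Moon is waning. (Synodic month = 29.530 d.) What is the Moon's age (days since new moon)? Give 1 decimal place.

From f = (1 − cos θ)/2: cos θ = 1 − 2×0.87 = -0.740; arccos → 137.7°.
Waning ⇒ past full, so θ = 360° − 137.7° = 222.3°.
Age = 29.530 × 222.3°/360° ≈ 18.23 days.

18.2 days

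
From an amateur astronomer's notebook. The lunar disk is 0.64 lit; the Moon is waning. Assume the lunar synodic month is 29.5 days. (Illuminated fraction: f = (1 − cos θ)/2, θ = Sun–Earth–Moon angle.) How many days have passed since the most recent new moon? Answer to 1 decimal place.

20.8 days

Invert f = (1 − cos θ)/2 to get cos θ = 1 − 2(0.64) = -0.280, hence θ₀ = arccos -0.280 = 106.3°.
Waning ⇒ past full, so θ = 360° − 106.3° = 253.7°.
Age = 29.5 × 253.7°/360° ≈ 20.79 days.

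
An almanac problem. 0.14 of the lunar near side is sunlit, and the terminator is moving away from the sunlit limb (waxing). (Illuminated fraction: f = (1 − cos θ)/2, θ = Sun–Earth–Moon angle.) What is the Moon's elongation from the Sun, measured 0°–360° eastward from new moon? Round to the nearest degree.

44°

cos θ = 1 − 2f = 0.720, giving a principal value of 43.9°.
Waxing ⇒ before full, so θ = 43.9°.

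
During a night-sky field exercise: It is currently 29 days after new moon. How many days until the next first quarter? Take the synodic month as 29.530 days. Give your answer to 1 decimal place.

First quarter is 0.25 of the way through the cycle: age 0.25 × 29.530 = 7.383 d.
Already past this cycle's first quarter; the next is at 7.383 + 29.530 = 36.913 d, so 36.913 − 29 = 7.913 days.

7.9 days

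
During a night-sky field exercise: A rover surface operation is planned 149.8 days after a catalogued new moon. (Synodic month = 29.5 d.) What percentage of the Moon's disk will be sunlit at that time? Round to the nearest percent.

149.8/29.5 = 5.078 lunations, so 5 complete cycles and 2.30 d into the next.
Phase angle: θ = 360°·(2.30 d)/(29.5 d) = 28.1°.
cos 28.1° = 0.882, so f = (1 − 0.882)/2 = 0.059, so 6%.

6%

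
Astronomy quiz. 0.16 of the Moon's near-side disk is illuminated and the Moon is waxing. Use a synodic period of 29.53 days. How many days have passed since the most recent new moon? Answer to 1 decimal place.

From f = (1 − cos θ)/2: cos θ = 1 − 2×0.16 = 0.680; arccos → 47.2°.
The Moon is waxing (0°–180°), so θ = 47.2° directly.
Age = 29.53 × 47.2°/360° ≈ 3.87 days.

3.9 days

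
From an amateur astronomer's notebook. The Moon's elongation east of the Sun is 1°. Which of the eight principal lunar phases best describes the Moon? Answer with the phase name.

new moon

1° lies in the new moon sector of the 8-phase cycle.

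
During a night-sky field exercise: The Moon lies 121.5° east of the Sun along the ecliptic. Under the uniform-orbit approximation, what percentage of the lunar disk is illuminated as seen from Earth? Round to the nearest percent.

76%

cos 121.5° = (-0.522), so f = (1 − (-0.522))/2 = 0.761, i.e. 76%.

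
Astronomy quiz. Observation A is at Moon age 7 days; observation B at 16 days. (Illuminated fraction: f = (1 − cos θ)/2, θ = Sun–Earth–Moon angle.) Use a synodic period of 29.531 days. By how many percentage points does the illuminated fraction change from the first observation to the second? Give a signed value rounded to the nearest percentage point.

+52 percentage points

First observation: θ = 360°·7/29.531 = 85.3°, so f = 0.459.
Second observation: θ = 195.0°, f = 0.983.
Δf = 0.983 − 0.459 = +0.524, i.e. +52 pp.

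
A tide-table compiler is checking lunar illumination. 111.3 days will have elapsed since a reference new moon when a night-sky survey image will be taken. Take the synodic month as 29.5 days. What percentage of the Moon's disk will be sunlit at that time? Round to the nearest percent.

111.3 d spans 3 complete synodic months (3 × 29.5 = 88.50 d) plus 22.80 d.
The Moon has covered 22.80/29.5 of its cycle, so θ ≈ 360° × 22.80/29.5 = 278.2°.
Illuminated fraction = (1 − cos 278.2°)/2 = (1 − 0.143)/2 ≈ 0.428, so 43%.

43%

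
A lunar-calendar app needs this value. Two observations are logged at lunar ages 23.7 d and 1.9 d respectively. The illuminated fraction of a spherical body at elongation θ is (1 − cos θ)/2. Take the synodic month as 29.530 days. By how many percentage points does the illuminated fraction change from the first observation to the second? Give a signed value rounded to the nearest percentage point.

First observation: θ = 360°·23.7/29.530 = 288.9°, so f = 0.338.
Second observation: θ = 23.2°, f = 0.040.
Δf = 0.040 − 0.338 = -0.298, i.e. -30 pp.

-30 pp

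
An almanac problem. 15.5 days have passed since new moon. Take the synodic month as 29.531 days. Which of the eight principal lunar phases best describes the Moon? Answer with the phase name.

At 15.5/29.531 of the cycle, θ ≈ 189° — the full moon range.

full moon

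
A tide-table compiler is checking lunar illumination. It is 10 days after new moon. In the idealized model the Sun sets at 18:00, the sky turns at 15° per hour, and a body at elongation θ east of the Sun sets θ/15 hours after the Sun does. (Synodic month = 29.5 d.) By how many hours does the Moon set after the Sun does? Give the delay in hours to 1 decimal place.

The Moon has covered 10/29.5 of its cycle, so θ ≈ 360° × 10/29.5 = 122.0°.
At 15° of sky rotation per hour, 122.0° corresponds to a 8.14 h lag.
So the Moon sets 8.14 h after the Sun.

8.1 h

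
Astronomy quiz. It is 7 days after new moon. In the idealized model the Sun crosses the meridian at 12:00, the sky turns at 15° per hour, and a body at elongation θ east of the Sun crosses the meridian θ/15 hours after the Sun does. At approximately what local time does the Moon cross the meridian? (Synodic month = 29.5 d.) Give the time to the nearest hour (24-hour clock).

Phase angle: θ = 360°·(7 d)/(29.5 d) = 85.4°.
Delay after the Sun = 85.4° / (15°/h) ≈ 5.69 h.
12:00 + 5.69 h ≈ 17:42 → 18:00 to the nearest hour.

18:00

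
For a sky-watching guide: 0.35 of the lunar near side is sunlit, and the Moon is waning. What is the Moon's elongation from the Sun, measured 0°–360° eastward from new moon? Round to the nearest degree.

287°

cos θ = 1 − 2f = 0.300, giving a principal value of 72.5°.
A waning Moon lies in 180°–360°, so θ = 360° − 72.5° = 287.5°.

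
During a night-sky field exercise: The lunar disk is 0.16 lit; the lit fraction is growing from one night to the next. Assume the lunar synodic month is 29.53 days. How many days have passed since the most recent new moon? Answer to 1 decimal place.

3.9 days

Invert f = (1 − cos θ)/2 to get cos θ = 1 − 2(0.16) = 0.680, hence θ₀ = arccos 0.680 = 47.2°.
Waxing ⇒ before full, so θ = 47.2°.
That fraction of the synodic month is 47.2/360 × 29.53 d ≈ 3.87 d.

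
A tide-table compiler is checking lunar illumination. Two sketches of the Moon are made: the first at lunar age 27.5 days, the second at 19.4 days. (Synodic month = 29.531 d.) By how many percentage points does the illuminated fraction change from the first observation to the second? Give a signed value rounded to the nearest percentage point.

θ₁ = 360° × 27.5/29.531 = 335.2°, f₁ = (1 − cos θ₁)/2 = 0.046.
θ₂ = 360° × 19.4/29.531 = 236.5°, f₂ = (1 − cos θ₂)/2 = 0.776.
Change = f₂ − f₁ = +0.730 → +73 percentage points.

+73 percentage points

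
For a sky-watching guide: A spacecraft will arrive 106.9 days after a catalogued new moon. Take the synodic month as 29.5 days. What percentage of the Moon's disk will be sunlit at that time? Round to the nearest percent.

Reduce mod P: 106.9 − 3×29.5 = 18.40 d into the current lunation.
Elongation θ = 360° × 18.40/29.5 ≈ 224.5°.
cos 224.5° = (-0.713), so f = (1 − (-0.713))/2 = 0.856, so 86%.

86%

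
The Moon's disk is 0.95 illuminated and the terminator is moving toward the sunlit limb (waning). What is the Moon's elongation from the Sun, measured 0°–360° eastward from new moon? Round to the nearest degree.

206°

From f = (1 − cos θ)/2: cos θ = 1 − 2×0.95 = -0.900; arccos → 154.2°.
A waning Moon lies in 180°–360°, so θ = 360° − 154.2° = 205.8°.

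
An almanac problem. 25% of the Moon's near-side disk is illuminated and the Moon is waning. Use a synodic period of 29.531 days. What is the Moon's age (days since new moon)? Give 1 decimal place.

24.6 days

From f = (1 − cos θ)/2: cos θ = 1 − 2×0.25 = 0.500; arccos → 60.0°.
Since the Moon is past full (waning), take the reflex angle: θ = 360° − 60.0° = 300.0°.
At 360°/29.531 d per day, 300.0° corresponds to 24.61 days.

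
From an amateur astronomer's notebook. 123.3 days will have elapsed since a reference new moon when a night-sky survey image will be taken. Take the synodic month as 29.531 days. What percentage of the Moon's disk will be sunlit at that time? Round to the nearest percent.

27%

123.3/29.531 = 4.175 lunations, so 4 complete cycles and 5.18 d into the next.
The Moon has covered 5.18/29.531 of its cycle, so θ ≈ 360° × 5.18/29.531 = 63.1°.
With cos θ = 0.452, the lit fraction is (1 − 0.452)/2 ≈ 0.274, so 27%.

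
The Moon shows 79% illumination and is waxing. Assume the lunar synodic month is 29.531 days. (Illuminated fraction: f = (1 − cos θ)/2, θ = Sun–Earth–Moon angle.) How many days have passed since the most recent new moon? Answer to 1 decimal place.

10.3 days

From f = (1 − cos θ)/2: cos θ = 1 − 2×0.79 = -0.580; arccos → 125.5°.
Before full moon the principal value applies: θ = 125.5°.
At 360°/29.531 d per day, 125.5° corresponds to 10.29 days.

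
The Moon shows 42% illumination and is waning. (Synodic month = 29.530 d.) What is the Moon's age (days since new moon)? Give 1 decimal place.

cos θ = 1 − 2f = 0.160, giving a principal value of 80.8°.
Waning ⇒ past full, so θ = 360° − 80.8° = 279.2°.
At 360°/29.530 d per day, 279.2° corresponds to 22.90 days.

22.9 days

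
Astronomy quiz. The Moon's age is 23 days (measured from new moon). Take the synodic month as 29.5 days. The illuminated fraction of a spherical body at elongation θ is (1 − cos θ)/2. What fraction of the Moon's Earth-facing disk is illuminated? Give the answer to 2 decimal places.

0.41

Phase angle: θ = 360°·(23 d)/(29.5 d) = 280.7°.
With cos θ = 0.185, the lit fraction is (1 − 0.185)/2 ≈ 0.407.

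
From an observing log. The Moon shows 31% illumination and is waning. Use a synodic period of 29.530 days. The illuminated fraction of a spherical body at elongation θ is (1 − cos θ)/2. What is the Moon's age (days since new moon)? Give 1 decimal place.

cos θ = 1 − 2f = 0.380, giving a principal value of 67.7°.
A waning Moon lies in 180°–360°, so θ = 360° − 67.7° = 292.3°.
Age = 29.530 × 292.3°/360° ≈ 23.98 days.

24.0 days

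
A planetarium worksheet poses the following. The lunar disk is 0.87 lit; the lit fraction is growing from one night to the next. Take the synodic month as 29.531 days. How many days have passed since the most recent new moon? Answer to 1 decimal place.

From f = (1 − cos θ)/2: cos θ = 1 − 2×0.87 = -0.740; arccos → 137.7°.
The Moon is waxing (0°–180°), so θ = 137.7° directly.
At 360°/29.531 d per day, 137.7° corresponds to 11.30 days.

11.3 days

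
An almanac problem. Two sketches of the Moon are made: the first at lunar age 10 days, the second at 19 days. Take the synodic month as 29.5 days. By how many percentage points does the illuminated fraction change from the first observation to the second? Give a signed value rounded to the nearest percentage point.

+4 pp

First observation: θ = 360°·10/29.5 = 122.0°, so f = 0.765.
Second observation: θ = 231.9°, f = 0.809.
Δf = 0.809 − 0.765 = +0.044, i.e. +4 pp.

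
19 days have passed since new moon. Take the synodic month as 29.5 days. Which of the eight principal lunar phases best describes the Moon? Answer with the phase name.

waning gibbous

At 19/29.5 of the cycle, θ ≈ 232° — the waning gibbous range.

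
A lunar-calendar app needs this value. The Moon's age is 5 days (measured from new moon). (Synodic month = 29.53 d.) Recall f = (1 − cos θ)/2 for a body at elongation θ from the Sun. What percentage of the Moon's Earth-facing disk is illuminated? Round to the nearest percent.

Elongation θ = 360° × 5/29.53 ≈ 61.0°.
With cos θ = 0.485, the lit fraction is (1 − 0.485)/2 ≈ 0.257, so 26%.

26%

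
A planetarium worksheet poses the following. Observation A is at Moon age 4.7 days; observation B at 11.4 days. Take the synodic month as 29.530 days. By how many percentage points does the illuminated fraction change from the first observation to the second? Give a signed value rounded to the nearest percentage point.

First observation: θ = 360°·4.7/29.530 = 57.3°, so f = 0.230.
Second observation: θ = 139.0°, f = 0.877.
Δf = 0.877 − 0.230 = +0.647, i.e. +65 pp.

+65 pp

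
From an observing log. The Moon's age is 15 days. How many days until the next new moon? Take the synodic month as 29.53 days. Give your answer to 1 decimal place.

14.5 days

One full lunation from the last new moon is 29.53 d; remaining = 29.53 − 15 = 14.530 d.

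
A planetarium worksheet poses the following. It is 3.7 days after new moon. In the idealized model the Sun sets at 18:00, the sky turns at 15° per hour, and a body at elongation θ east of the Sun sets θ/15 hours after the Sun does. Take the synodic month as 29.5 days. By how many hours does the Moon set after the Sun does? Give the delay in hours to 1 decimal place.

3.0 h

The Moon has covered 3.7/29.5 of its cycle, so θ ≈ 360° × 3.7/29.5 = 45.2°.
The Moon trails the Sun by θ/15 = 45.2/15 ≈ 3.01 hours.
So the Moon sets 3.01 h after the Sun.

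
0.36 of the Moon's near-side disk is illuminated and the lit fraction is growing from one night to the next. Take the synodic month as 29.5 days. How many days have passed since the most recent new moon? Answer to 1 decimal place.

Invert f = (1 − cos θ)/2 to get cos θ = 1 − 2(0.36) = 0.280, hence θ₀ = arccos 0.280 = 73.7°.
Waxing ⇒ before full, so θ = 73.7°.
That fraction of the synodic month is 73.7/360 × 29.5 d ≈ 6.04 d.

6.0 days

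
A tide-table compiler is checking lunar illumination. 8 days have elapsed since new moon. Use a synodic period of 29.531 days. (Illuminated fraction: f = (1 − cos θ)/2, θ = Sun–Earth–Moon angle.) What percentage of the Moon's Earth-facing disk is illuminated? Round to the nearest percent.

The Moon has covered 8/29.531 of its cycle, so θ ≈ 360° × 8/29.531 = 97.5°.
With cos θ = (-0.131), the lit fraction is (1 − (-0.131))/2 ≈ 0.565, so 57%.

57%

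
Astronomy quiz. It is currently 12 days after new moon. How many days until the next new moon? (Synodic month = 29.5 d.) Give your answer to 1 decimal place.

The next new moon completes the synodic month: 29.5 − 12 = 17.500 days.

17.5 days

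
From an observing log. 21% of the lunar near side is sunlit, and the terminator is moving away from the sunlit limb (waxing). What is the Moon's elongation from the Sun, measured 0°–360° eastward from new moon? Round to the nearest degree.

55°

cos θ = 1 − 2f = 0.580, giving a principal value of 54.5°.
Before full moon the principal value applies: θ = 54.5°.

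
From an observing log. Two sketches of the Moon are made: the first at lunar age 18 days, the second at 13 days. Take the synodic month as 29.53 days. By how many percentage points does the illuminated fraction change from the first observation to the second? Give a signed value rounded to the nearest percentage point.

+8 percentage points

θ₁ = 360° × 18/29.53 = 219.4°, f₁ = (1 − cos θ₁)/2 = 0.886.
θ₂ = 360° × 13/29.53 = 158.5°, f₂ = (1 − cos θ₂)/2 = 0.965.
Change = f₂ − f₁ = +0.079 → +8 percentage points.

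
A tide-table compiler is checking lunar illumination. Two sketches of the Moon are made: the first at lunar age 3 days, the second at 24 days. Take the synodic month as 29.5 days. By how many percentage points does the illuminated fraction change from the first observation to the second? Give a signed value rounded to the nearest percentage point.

+21 pp

First observation: θ = 360°·3/29.5 = 36.6°, so f = 0.099.
Second observation: θ = 292.9°, f = 0.306.
Δf = 0.306 − 0.099 = +0.207, i.e. +21 pp.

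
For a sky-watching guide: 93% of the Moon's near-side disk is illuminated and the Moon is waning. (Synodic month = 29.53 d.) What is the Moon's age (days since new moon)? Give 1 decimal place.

From f = (1 − cos θ)/2: cos θ = 1 − 2×0.93 = -0.860; arccos → 149.3°.
A waning Moon lies in 180°–360°, so θ = 360° − 149.3° = 210.7°.
Age = 29.53 × 210.7°/360° ≈ 17.28 days.

17.3 days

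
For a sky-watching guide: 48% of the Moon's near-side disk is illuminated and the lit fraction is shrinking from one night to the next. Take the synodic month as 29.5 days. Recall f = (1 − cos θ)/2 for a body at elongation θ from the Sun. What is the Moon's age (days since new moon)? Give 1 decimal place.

22.3 days

Invert f = (1 − cos θ)/2 to get cos θ = 1 − 2(0.48) = 0.040, hence θ₀ = arccos 0.040 = 87.7°.
A waning Moon lies in 180°–360°, so θ = 360° − 87.7° = 272.3°.
At 360°/29.5 d per day, 272.3° corresponds to 22.31 days.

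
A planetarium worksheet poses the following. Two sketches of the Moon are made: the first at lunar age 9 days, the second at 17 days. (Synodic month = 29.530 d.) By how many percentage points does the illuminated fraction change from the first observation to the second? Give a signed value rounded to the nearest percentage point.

First observation: θ = 360°·9/29.530 = 109.7°, so f = 0.669.
Second observation: θ = 207.2°, f = 0.945.
Δf = 0.945 − 0.669 = +0.276, i.e. +28 pp.

+28 pp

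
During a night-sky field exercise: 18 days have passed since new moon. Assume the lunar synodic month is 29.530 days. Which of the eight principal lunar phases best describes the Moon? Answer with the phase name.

At 18/29.530 of the cycle, θ ≈ 219° — the waning gibbous range.

waning gibbous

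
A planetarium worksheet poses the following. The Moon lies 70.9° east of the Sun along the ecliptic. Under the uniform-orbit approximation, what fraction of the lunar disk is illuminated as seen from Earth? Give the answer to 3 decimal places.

f = (1 − cos 70.9°)/2 = (1 − 0.327)/2 ≈ 0.336.

0.336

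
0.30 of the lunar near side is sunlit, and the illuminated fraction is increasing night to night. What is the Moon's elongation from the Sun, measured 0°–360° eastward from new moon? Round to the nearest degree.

Invert f = (1 − cos θ)/2 to get cos θ = 1 − 2(0.30) = 0.400, hence θ₀ = arccos 0.400 = 66.4°.
Waxing ⇒ before full, so θ = 66.4°.

66°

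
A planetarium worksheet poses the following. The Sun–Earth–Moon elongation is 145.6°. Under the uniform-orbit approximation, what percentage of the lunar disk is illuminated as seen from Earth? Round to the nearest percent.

91%

f = (1 − cos 145.6°)/2 = (1 − (-0.825))/2 ≈ 0.913, i.e. 91%.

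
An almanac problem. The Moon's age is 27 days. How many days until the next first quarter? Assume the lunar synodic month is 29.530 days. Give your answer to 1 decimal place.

9.9 days

First quarter is 0.25 of the way through the cycle: age 0.25 × 29.530 = 7.383 d.
Already past this cycle's first quarter; the next is at 7.383 + 29.530 = 36.913 d, so 36.913 − 27 = 9.913 days.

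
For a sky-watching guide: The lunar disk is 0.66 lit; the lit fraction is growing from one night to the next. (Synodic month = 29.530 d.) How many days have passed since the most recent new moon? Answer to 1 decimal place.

Invert f = (1 − cos θ)/2 to get cos θ = 1 − 2(0.66) = -0.320, hence θ₀ = arccos -0.320 = 108.7°.
The Moon is waxing (0°–180°), so θ = 108.7° directly.
Age = 29.530 × 108.7°/360° ≈ 8.91 days.

8.9 days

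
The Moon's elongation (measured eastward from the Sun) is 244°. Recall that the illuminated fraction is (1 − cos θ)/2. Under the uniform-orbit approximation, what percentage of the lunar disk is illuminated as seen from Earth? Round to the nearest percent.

72%

cos 244° = (-0.438), so f = (1 − (-0.438))/2 = 0.719, i.e. 72%.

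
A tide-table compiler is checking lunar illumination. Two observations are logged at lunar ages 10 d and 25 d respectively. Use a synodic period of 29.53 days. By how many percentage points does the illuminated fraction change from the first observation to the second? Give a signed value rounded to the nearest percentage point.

θ₁ = 360° × 10/29.53 = 121.9°, f₁ = (1 − cos θ₁)/2 = 0.764.
θ₂ = 360° × 25/29.53 = 304.8°, f₂ = (1 − cos θ₂)/2 = 0.215.
Change = f₂ − f₁ = -0.549 → -55 percentage points.

-55 pp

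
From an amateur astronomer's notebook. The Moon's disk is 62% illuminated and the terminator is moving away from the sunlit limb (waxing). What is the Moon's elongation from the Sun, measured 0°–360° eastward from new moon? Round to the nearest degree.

104°

Invert f = (1 − cos θ)/2 to get cos θ = 1 − 2(0.62) = -0.240, hence θ₀ = arccos -0.240 = 103.9°.
The Moon is waxing (0°–180°), so θ = 103.9° directly.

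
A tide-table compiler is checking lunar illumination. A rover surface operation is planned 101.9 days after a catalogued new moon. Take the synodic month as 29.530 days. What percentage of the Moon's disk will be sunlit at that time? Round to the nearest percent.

101.9/29.530 = 3.451 lunations, so 3 complete cycles and 13.31 d into the next.
The Moon has covered 13.31/29.530 of its cycle, so θ ≈ 360° × 13.31/29.530 = 162.3°.
Illuminated fraction = (1 − cos 162.3°)/2 = (1 − (-0.952))/2 ≈ 0.976, so 98%.

98%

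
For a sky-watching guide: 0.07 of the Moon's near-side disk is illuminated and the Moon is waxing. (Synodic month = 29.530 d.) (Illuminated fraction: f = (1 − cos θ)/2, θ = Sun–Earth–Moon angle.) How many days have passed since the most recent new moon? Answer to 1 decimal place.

cos θ = 1 − 2f = 0.860, giving a principal value of 30.7°.
Waxing ⇒ before full, so θ = 30.7°.
At 360°/29.530 d per day, 30.7° corresponds to 2.52 days.

2.5 days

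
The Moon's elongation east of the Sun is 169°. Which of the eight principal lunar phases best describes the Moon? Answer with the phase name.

full moon

169° lies in the full moon sector of the 8-phase cycle.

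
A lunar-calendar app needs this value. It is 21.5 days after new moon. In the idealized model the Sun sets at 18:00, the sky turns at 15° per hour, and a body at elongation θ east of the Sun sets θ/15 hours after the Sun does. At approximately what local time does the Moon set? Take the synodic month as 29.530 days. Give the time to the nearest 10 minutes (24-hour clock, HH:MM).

11:30

Phase angle: θ = 360°·(21.5 d)/(29.530 d) = 262.1°.
At 15° of sky rotation per hour, 262.1° corresponds to a 17.47 h lag.
18:00 + 17.474 h ≈ 11:28 → 11:30 to the nearest ten minutes.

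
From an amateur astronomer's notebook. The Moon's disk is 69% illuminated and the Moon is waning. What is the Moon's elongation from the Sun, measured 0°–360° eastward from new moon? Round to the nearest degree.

From f = (1 − cos θ)/2: cos θ = 1 − 2×0.69 = -0.380; arccos → 112.3°.
Waning ⇒ past full, so θ = 360° − 112.3° = 247.7°.

248°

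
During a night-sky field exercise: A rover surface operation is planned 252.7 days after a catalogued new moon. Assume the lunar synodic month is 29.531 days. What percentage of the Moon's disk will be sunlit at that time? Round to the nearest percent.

97%

Reduce mod P: 252.7 − 8×29.531 = 16.45 d into the current lunation.
The Moon has covered 16.45/29.531 of its cycle, so θ ≈ 360° × 16.45/29.531 = 200.6°.
cos 200.6° = (-0.936), so f = (1 − (-0.936))/2 = 0.968, so 97%.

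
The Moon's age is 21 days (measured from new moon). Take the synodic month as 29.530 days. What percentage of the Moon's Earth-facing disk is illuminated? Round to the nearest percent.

The Moon has covered 21/29.530 of its cycle, so θ ≈ 360° × 21/29.530 = 256.0°.
cos 256.0° = (-0.242), so f = (1 − (-0.242))/2 = 0.621, so 62%.

62%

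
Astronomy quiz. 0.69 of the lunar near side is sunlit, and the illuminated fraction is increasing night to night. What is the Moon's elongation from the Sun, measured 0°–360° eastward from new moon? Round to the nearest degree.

112°

cos θ = 1 − 2f = -0.380, giving a principal value of 112.3°.
The Moon is waxing (0°–180°), so θ = 112.3° directly.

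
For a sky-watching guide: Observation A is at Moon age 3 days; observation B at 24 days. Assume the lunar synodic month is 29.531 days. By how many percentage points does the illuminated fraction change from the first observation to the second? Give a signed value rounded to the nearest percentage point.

+21 pp

θ₁ = 360° × 3/29.531 = 36.6°, f₁ = (1 − cos θ₁)/2 = 0.098.
θ₂ = 360° × 24/29.531 = 292.6°, f₂ = (1 − cos θ₂)/2 = 0.308.
Change = f₂ − f₁ = +0.210 → +21 percentage points.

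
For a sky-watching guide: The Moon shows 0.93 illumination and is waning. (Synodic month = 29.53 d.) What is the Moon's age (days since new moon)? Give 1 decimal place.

17.3 days

Invert f = (1 − cos θ)/2 to get cos θ = 1 − 2(0.93) = -0.860, hence θ₀ = arccos -0.860 = 149.3°.
Waning ⇒ past full, so θ = 360° − 149.3° = 210.7°.
Age = 29.53 × 210.7°/360° ≈ 17.28 days.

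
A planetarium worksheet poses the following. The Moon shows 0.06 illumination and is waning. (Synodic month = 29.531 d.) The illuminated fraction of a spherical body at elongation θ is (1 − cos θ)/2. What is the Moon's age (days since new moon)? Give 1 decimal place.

27.2 days

cos θ = 1 − 2f = 0.880, giving a principal value of 28.4°.
A waning Moon lies in 180°–360°, so θ = 360° − 28.4° = 331.6°.
Age = 29.531 × 331.6°/360° ≈ 27.20 days.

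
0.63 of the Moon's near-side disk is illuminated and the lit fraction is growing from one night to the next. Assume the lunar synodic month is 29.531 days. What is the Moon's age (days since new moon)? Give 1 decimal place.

From f = (1 − cos θ)/2: cos θ = 1 − 2×0.63 = -0.260; arccos → 105.1°.
Before full moon the principal value applies: θ = 105.1°.
At 360°/29.531 d per day, 105.1° corresponds to 8.62 days.

8.6 days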